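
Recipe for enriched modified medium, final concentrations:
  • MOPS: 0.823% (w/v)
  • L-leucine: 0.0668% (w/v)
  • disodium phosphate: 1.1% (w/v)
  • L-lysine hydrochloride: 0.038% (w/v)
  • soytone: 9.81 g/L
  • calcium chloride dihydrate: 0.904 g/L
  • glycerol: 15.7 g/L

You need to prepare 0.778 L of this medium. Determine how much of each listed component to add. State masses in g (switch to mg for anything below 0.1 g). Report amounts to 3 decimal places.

MOPS 6.403 g; L-leucine 0.520 g; disodium phosphate 8.558 g; L-lysine hydrochloride 0.296 g; soytone 7.632 g; calcium chloride dihydrate 0.703 g; glycerol 12.215 g

Scale factor relative to 1 L: 0.778.
MOPS: 0.823% w/v = 8.23 g/L → 8.23 × 0.778 L = 6.403 g
L-leucine: 0.0668 g per 100 mL × 778 mL ÷ 100 = 0.520 g
disodium phosphate: 1.1% w/v = 11 g/L → 11 × 0.778 L = 8.558 g
L-lysine hydrochloride: 0.038 g per 100 mL × 778 mL ÷ 100 = 0.296 g
soytone: 9.81 g/L × 0.778 L = 7.632 g
calcium chloride dihydrate: 0.904 g/L × 0.778 L = 0.703 g
glycerol: 15.7 g/L × 0.778 L = 12.215 g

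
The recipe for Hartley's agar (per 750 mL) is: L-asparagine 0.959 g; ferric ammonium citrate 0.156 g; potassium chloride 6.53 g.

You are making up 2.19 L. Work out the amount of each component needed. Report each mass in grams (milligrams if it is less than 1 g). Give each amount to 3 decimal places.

Ratio of target to recipe volume: 2190 / 750 = 2.92.
L-asparagine: 0.959 g × (2190 mL / 750 mL) = 2.800 g
ferric ammonium citrate: 0.156 g × (2190 mL / 750 mL) = 0.45552 g = 455.520 mg
potassium chloride: 6.53 g × (2190 mL / 750 mL) = 19.068 g

L-asparagine 2.800 g; ferric ammonium citrate 455.520 mg; potassium chloride 19.068 g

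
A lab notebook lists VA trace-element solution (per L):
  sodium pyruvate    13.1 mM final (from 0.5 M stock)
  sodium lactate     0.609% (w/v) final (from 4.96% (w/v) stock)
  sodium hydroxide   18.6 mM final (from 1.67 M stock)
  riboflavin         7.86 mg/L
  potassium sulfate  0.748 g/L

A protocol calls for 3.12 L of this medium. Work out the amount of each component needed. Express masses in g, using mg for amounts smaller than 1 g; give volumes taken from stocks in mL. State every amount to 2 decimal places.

sodium pyruvate 81.74 mL; sodium lactate 383.08 mL; sodium hydroxide 34.75 mL; riboflavin 24.52 mg; potassium sulfate 2.33 g

Scale factor relative to 1 L: 3.12.
sodium pyruvate: C1V1 = C2V2 → 13.1 mM × 3120 mL ÷ 500 mM = 81.74 mL
sodium lactate: C1V1 = C2V2 → 0.609% ÷ 4.96% × 3120 mL = 383.08 mL
sodium hydroxide: V = C2·V2/C1 = 18.6 mM × 3120 mL ÷ 1670 mM = 34.75 mL
riboflavin: 7.86 mg/L × 3.12 L = 24.52 mg
potassium sulfate: 0.748 g/L × 3.12 L = 2.33 g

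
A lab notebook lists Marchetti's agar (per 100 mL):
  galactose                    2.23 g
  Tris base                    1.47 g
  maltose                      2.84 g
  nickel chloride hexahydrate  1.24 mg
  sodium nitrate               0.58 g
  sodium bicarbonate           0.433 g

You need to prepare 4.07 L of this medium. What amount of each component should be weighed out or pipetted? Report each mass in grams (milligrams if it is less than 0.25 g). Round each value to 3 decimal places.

Ratio of target to recipe volume: 4070 / 100 = 40.7.
galactose: 2.23 g × (4070 mL / 100 mL) = 90.761 g
Tris base: 1.47 g × (4070 mL / 100 mL) = 59.829 g
maltose: 2.84 g × (4070 mL / 100 mL) = 115.588 g
nickel chloride hexahydrate: 1.24 mg × (4070 mL / 100 mL) = 50.468 mg
sodium nitrate: 0.58 g × (4070 mL / 100 mL) = 23.606 g
sodium bicarbonate: 0.433 g × (4070 mL / 100 mL) = 17.623 g

galactose 90.761 g; Tris base 59.829 g; maltose 115.588 g; nickel chloride hexahydrate 50.468 mg; sodium nitrate 23.606 g; sodium bicarbonate 17.623 g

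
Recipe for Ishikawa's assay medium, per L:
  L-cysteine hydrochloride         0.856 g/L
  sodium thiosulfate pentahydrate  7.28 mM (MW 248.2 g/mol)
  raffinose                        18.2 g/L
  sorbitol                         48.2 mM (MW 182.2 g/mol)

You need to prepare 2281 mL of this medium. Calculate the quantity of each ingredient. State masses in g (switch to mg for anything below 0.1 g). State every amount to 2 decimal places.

Working volume: 2281 mL = 2.281 L.
L-cysteine hydrochloride: 0.856 g/L × 2.281 L = 1.95 g
sodium thiosulfate pentahydrate: 7.28 mmol/L × 248.2 g/mol × 2.281 L ÷ 1000 = 4.12 g
raffinose: 18.2 g/L × 2.281 L = 41.51 g
sorbitol: 48.2 mmol/L × 182.2 g/mol × 2.281 L ÷ 1000 = 20.03 g

L-cysteine hydrochloride 1.95 g; sodium thiosulfate pentahydrate 4.12 g; raffinose 41.51 g; sorbitol 20.03 g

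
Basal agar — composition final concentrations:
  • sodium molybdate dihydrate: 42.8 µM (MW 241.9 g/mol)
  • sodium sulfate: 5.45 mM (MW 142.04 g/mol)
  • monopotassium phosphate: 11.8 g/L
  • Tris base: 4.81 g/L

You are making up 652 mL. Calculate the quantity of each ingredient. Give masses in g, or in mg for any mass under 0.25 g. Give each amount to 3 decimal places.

sodium molybdate dihydrate 6.750 mg; sodium sulfate 0.505 g; monopotassium phosphate 7.694 g; Tris base 3.136 g

Target volume = 652 mL = 0.652 L.
sodium molybdate dihydrate: 42.8 µmol/L × 241.9 g/mol × 0.652 L ÷ 1000 = 6.750 mg
sodium sulfate: 5.45 mmol/L × 142.04 g/mol × 0.652 L ÷ 1000 = 0.505 g
monopotassium phosphate: 11.8 g/L × 0.652 L = 7.694 g
Tris base: 4.81 g/L × 0.652 L = 3.136 g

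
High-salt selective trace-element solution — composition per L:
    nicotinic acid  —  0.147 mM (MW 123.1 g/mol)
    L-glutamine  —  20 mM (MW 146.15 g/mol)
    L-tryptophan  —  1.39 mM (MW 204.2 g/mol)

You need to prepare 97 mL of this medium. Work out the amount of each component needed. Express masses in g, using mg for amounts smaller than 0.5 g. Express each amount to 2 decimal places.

Working volume: 97 mL = 0.097 L.
nicotinic acid: 0.147 mmol/L × 123.1 mg/mmol × 0.097 L = 1.76 mg
L-glutamine: 20 mmol/L × 146.15 mg/mmol × 0.097 L = 283.53 mg
L-tryptophan: 1.39 mmol/L × 204.2 mg/mmol × 0.097 L = 27.53 mg

nicotinic acid 1.76 mg; L-glutamine 283.53 mg; L-tryptophan 27.53 mg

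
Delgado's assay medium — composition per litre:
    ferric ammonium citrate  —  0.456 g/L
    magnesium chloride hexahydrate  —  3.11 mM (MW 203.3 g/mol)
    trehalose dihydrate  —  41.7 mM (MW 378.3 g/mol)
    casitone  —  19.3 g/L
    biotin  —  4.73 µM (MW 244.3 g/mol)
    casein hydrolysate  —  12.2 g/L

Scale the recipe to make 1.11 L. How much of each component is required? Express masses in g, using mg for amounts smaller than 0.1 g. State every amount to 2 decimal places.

ferric ammonium citrate 0.51 g; magnesium chloride hexahydrate 0.70 g; trehalose dihydrate 17.51 g; casitone 21.42 g; biotin 1.28 mg; casein hydrolysate 13.54 g

Working volume: 1.11 L.
ferric ammonium citrate: 0.456 g/L × 1.11 L = 0.51 g
magnesium chloride hexahydrate: 3.11 mmol/L × 203.3 g/mol × 1.11 L ÷ 1000 = 0.70 g
trehalose dihydrate: 41.7 mmol/L × 378.3 g/mol × 1.11 L ÷ 1000 = 17.51 g
casitone: 19.3 g/L × 1.11 L = 21.42 g
biotin: 4.73 µmol/L × 244.3 g/mol × 1.11 L ÷ 1000 = 1.28 mg
casein hydrolysate: 12.2 g/L × 1.11 L = 13.54 g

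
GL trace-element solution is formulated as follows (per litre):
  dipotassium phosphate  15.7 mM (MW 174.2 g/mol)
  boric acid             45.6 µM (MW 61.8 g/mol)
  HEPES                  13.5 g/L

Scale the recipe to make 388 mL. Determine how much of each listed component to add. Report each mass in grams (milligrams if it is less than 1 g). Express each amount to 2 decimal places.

Working volume: 388 mL = 0.388 L.
dipotassium phosphate: 15.7 mmol/L × 174.2 g/mol × 0.388 L ÷ 1000 = 1.06 g
boric acid: 45.6 µmol/L × 61.8 g/mol × 0.388 L ÷ 1000 = 1.09 mg
HEPES: 13.5 g/L × 0.388 L = 5.24 g

dipotassium phosphate 1.06 g; boric acid 1.09 mg; HEPES 5.24 g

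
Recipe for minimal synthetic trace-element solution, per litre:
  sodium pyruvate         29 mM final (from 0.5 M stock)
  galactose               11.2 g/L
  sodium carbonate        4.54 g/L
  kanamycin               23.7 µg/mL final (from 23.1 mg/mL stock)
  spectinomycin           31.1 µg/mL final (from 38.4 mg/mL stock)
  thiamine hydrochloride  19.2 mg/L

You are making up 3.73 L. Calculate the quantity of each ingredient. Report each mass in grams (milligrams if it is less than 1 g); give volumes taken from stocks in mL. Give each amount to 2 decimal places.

Scale factor relative to 1 L: 3.73.
sodium pyruvate: dilute stock: 29 mM × 3730 mL ÷ 500 mM = 216.34 mL
galactose: 11.2 g/L × 3.73 L = 41.78 g
sodium carbonate: 4.54 g/L × 3.73 L = 16.93 g
kanamycin: dilute stock: 23.7 µg/mL × 3730 mL ÷ 23100 µg/mL = 3.83 mL
spectinomycin: V = C2·V2/C1 = 31.1 µg/mL × 3730 mL ÷ 38400 µg/mL = 3.02 mL
thiamine hydrochloride: 19.2 mg/L × 3.73 L = 71.62 mg

sodium pyruvate 216.34 mL; galactose 41.78 g; sodium carbonate 16.93 g; kanamycin 3.83 mL; spectinomycin 3.02 mL; thiamine hydrochloride 71.62 mg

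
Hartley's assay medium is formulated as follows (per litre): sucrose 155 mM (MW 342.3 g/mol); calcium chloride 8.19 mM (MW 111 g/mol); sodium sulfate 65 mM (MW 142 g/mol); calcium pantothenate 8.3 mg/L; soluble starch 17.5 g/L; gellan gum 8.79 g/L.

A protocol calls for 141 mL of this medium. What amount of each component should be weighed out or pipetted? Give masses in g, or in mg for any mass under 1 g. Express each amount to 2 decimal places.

sucrose 7.48 g; calcium chloride 128.18 mg; sodium sulfate 1.30 g; calcium pantothenate 1.17 mg; soluble starch 2.47 g; gellan gum 1.24 g

Working volume: 141 mL = 0.141 L.
sucrose: 155 mmol/L × 342.3 g/mol × 0.141 L ÷ 1000 = 7.48 g
calcium chloride: 8.19 mmol/L × 111 mg/mmol × 0.141 L = 128.18 mg
sodium sulfate: 65 mmol/L × 142 g/mol × 0.141 L ÷ 1000 = 1.30 g
calcium pantothenate: 8.3 mg/L × 0.141 L = 1.17 mg
soluble starch: 17.5 g/L × 0.141 L = 2.47 g
gellan gum: 8.79 g/L × 0.141 L = 1.24 g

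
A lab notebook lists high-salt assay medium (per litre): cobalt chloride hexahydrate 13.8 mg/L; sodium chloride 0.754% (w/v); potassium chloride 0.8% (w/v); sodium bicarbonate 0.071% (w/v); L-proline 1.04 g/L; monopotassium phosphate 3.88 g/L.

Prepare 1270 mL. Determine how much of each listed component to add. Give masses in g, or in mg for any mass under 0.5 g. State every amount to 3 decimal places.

Target volume = 1270 mL = 1.27 L.
cobalt chloride hexahydrate: 13.8 mg/L × 1.27 L = 17.526 mg
sodium chloride: 0.754% w/v = 7.54 g/L → 7.54 × 1.27 L = 9.576 g
potassium chloride: 0.8% w/v = 8 g/L → 8 × 1.27 L = 10.160 g
sodium bicarbonate: 0.071% w/v = 0.71 g/L → 0.71 × 1.27 L = 0.902 g
L-proline: 1.04 g/L × 1.27 L = 1.321 g
monopotassium phosphate: 3.88 g/L × 1.27 L = 4.928 g

cobalt chloride hexahydrate 17.526 mg; sodium chloride 9.576 g; potassium chloride 10.160 g; sodium bicarbonate 0.902 g; L-proline 1.321 g; monopotassium phosphate 4.928 g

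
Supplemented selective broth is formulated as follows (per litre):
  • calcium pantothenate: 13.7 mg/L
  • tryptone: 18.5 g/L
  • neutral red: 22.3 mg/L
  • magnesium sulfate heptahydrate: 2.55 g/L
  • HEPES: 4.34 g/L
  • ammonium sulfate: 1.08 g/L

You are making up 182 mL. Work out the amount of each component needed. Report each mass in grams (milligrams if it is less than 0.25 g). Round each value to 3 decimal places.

calcium pantothenate 2.493 mg; tryptone 3.367 g; neutral red 4.059 mg; magnesium sulfate heptahydrate 0.464 g; HEPES 0.790 g; ammonium sulfate 196.560 mg

Scale factor relative to 1 L: 0.182.
calcium pantothenate: 13.7 mg/L × 0.182 L = 2.493 mg
tryptone: 18.5 g/L × 0.182 L = 3.367 g
neutral red: 22.3 mg/L × 0.182 L = 4.059 mg
magnesium sulfate heptahydrate: 2.55 g/L × 0.182 L = 0.464 g
HEPES: 4.34 g/L × 0.182 L = 0.790 g
ammonium sulfate: 1.08 g/L × 0.182 L = 0.19656 g = 196.560 mg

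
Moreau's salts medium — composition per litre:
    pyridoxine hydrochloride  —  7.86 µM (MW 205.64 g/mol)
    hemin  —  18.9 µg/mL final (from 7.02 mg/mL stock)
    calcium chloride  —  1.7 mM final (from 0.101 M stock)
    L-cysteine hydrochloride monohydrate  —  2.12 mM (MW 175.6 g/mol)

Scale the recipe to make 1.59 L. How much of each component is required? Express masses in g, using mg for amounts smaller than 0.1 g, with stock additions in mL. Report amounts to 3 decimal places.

Scale factor relative to 1 L: 1.59.
pyridoxine hydrochloride: 7.86 µmol/L × 205.64 g/mol × 1.59 L ÷ 1000 = 2.570 mg
hemin: dilute stock: 18.9 µg/mL × 1590 mL ÷ 7020 µg/mL = 4.281 mL
calcium chloride: dilute stock: 1.7 mM × 1590 mL ÷ 101 mM = 26.762 mL
L-cysteine hydrochloride monohydrate: 2.12 mmol/L × 175.6 g/mol × 1.59 L ÷ 1000 = 0.592 g

pyridoxine hydrochloride 2.570 mg; hemin 4.281 mL; calcium chloride 26.762 mL; L-cysteine hydrochloride monohydrate 0.592 g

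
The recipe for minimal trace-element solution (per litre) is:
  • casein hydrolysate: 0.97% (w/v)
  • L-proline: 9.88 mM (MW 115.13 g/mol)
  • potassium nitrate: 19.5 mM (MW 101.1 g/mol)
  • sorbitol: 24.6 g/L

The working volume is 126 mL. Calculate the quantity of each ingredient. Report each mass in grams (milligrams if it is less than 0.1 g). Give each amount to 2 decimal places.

casein hydrolysate 1.22 g; L-proline 0.14 g; potassium nitrate 0.25 g; sorbitol 3.10 g

Scale factor relative to 1 L: 0.126.
casein hydrolysate: 0.97% w/v = 9.7 g/L → 9.7 × 0.126 L = 1.22 g
L-proline: 9.88 mmol/L × 115.13 g/mol × 0.126 L ÷ 1000 = 0.14 g
potassium nitrate: 19.5 mmol/L × 101.1 g/mol × 0.126 L ÷ 1000 = 0.25 g
sorbitol: 24.6 g/L × 0.126 L = 3.10 g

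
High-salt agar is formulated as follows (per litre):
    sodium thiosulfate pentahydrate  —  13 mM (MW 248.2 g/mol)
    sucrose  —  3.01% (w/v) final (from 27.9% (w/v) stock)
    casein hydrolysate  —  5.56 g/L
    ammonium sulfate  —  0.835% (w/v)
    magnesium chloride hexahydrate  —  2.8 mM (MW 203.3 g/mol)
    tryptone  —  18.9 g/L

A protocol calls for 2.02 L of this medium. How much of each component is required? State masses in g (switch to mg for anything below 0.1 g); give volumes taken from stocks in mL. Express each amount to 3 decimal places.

sodium thiosulfate pentahydrate 6.518 g; sucrose 217.928 mL; casein hydrolysate 11.231 g; ammonium sulfate 16.867 g; magnesium chloride hexahydrate 1.150 g; tryptone 38.178 g

Working volume: 2.02 L.
sodium thiosulfate pentahydrate: 13 mmol/L × 248.2 g/mol × 2.02 L ÷ 1000 = 6.518 g
sucrose: C1V1 = C2V2 → 3.01% ÷ 27.9% × 2020 mL = 217.928 mL
casein hydrolysate: 5.56 g/L × 2.02 L = 11.231 g
ammonium sulfate: 0.835% w/v = 8.35 g/L → 8.35 × 2.02 L = 16.867 g
magnesium chloride hexahydrate: 2.8 mmol/L × 203.3 g/mol × 2.02 L ÷ 1000 = 1.150 g
tryptone: 18.9 g/L × 2.02 L = 38.178 g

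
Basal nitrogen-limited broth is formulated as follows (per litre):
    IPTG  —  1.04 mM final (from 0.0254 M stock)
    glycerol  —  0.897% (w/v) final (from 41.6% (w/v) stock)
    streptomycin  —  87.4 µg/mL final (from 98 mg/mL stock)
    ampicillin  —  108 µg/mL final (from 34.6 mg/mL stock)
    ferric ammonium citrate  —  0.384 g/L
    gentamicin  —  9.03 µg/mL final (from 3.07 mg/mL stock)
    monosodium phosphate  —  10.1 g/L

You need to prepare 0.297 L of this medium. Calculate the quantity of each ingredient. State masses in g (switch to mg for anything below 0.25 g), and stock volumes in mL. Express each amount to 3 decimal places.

IPTG 12.161 mL; glycerol 6.404 mL; streptomycin 0.265 mL; ampicillin 0.927 mL; ferric ammonium citrate 114.048 mg; gentamicin 0.874 mL; monosodium phosphate 3.000 g

Working volume: 0.297 L.
IPTG: C1V1 = C2V2 → 1.04 mM × 297 mL ÷ 25.4 mM = 12.161 mL
glycerol: V = C2·V2/C1 = 0.897% ÷ 41.6% × 297 mL = 6.404 mL
streptomycin: C1V1 = C2V2 → 87.4 µg/mL × 297 mL ÷ 98000 µg/mL = 0.265 mL
ampicillin: V = C2·V2/C1 = 108 µg/mL × 297 mL ÷ 34600 µg/mL = 0.927 mL
ferric ammonium citrate: 0.384 g/L × 0.297 L = 0.114048 g = 114.048 mg
gentamicin: V = C2·V2/C1 = 9.03 µg/mL × 297 mL ÷ 3070 µg/mL = 0.874 mL
monosodium phosphate: 10.1 g/L × 0.297 L = 3.000 g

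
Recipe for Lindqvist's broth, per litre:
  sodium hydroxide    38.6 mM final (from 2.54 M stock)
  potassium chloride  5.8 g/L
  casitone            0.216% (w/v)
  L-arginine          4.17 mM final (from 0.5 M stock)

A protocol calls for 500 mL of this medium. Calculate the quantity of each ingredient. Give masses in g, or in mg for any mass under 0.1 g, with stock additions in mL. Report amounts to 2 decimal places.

Target volume = 500 mL = 0.5 L.
sodium hydroxide: C1V1 = C2V2 → 38.6 mM × 500 mL ÷ 2540 mM = 7.60 mL
potassium chloride: 5.8 g/L × 0.5 L = 2.90 g
casitone: 0.216% w/v = 2.16 g/L → 2.16 × 0.5 L = 1.08 g
L-arginine: C1V1 = C2V2 → 4.17 mM × 500 mL ÷ 500 mM = 4.17 mL

sodium hydroxide 7.60 mL; potassium chloride 2.90 g; casitone 1.08 g; L-arginine 4.17 mL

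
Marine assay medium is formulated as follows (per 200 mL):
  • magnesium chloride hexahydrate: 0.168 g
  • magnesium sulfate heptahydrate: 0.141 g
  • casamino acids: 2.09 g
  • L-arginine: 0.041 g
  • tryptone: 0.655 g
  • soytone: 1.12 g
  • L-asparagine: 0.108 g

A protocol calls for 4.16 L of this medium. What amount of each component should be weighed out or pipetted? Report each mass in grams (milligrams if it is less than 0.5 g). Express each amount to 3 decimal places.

magnesium chloride hexahydrate 3.494 g; magnesium sulfate heptahydrate 2.933 g; casamino acids 43.472 g; L-arginine 0.853 g; tryptone 13.624 g; soytone 23.296 g; L-asparagine 2.246 g

Scale factor = 4160 mL / 200 mL = 20.8.
magnesium chloride hexahydrate: 0.168 g × (4160 mL / 200 mL) = 3.494 g
magnesium sulfate heptahydrate: 0.141 g × (4160 mL / 200 mL) = 2.933 g
casamino acids: 2.09 g × (4160 mL / 200 mL) = 43.472 g
L-arginine: 0.041 g × (4160 mL / 200 mL) = 0.853 g
tryptone: 0.655 g × (4160 mL / 200 mL) = 13.624 g
soytone: 1.12 g × (4160 mL / 200 mL) = 23.296 g
L-asparagine: 0.108 g × (4160 mL / 200 mL) = 2.246 g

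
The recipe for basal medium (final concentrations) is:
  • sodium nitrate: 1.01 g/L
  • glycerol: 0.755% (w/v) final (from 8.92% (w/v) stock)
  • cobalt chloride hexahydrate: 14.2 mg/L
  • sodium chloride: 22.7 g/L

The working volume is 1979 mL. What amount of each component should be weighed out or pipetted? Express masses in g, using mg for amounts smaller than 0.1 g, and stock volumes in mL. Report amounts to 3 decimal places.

Scale factor relative to 1 L: 1.979.
sodium nitrate: 1.01 g/L × 1.979 L = 1.999 g
glycerol: dilute stock: 0.755% ÷ 8.92% × 1979 mL = 167.505 mL
cobalt chloride hexahydrate: 14.2 mg/L × 1.979 L = 28.102 mg
sodium chloride: 22.7 g/L × 1.979 L = 44.923 g

sodium nitrate 1.999 g; glycerol 167.505 mL; cobalt chloride hexahydrate 28.102 mg; sodium chloride 44.923 g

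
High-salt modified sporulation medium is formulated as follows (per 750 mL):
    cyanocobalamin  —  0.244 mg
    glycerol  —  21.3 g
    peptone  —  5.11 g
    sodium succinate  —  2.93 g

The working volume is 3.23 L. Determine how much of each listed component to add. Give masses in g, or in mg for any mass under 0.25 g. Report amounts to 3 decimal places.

cyanocobalamin 1.051 mg; glycerol 91.732 g; peptone 22.007 g; sodium succinate 12.619 g

Scale factor = 3230 mL / 750 mL = 4.30667.
cyanocobalamin: 0.244 mg × (3230 mL / 750 mL) = 1.051 mg
glycerol: 21.3 g × (3230 mL / 750 mL) = 91.732 g
peptone: 5.11 g × (3230 mL / 750 mL) = 22.007 g
sodium succinate: 2.93 g × (3230 mL / 750 mL) = 12.619 g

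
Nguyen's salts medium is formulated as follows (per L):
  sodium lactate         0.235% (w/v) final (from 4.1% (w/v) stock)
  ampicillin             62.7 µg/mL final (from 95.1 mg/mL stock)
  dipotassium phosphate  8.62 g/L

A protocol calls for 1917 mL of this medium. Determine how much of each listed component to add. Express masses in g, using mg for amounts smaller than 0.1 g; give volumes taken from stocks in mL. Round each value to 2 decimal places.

sodium lactate 109.88 mL; ampicillin 1.26 mL; dipotassium phosphate 16.52 g

Scale factor relative to 1 L: 1.917.
sodium lactate: dilute stock: 0.235% ÷ 4.1% × 1917 mL = 109.88 mL
ampicillin: dilute stock: 62.7 µg/mL × 1917 mL ÷ 95100 µg/mL = 1.26 mL
dipotassium phosphate: 8.62 g/L × 1.917 L = 16.52 g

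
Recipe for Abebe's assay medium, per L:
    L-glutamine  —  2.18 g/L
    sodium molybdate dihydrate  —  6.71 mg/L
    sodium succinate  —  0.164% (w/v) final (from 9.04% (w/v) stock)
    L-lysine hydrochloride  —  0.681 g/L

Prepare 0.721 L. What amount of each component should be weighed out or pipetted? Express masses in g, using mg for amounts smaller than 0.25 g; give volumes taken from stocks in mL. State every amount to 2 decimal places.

L-glutamine 1.57 g; sodium molybdate dihydrate 4.84 mg; sodium succinate 13.08 mL; L-lysine hydrochloride 0.49 g

Scale factor relative to 1 L: 0.721.
L-glutamine: 2.18 g/L × 0.721 L = 1.57 g
sodium molybdate dihydrate: 6.71 mg/L × 0.721 L = 4.84 mg
sodium succinate: V = C2·V2/C1 = 0.164% ÷ 9.04% × 721 mL = 13.08 mL
L-lysine hydrochloride: 0.681 g/L × 0.721 L = 0.49 g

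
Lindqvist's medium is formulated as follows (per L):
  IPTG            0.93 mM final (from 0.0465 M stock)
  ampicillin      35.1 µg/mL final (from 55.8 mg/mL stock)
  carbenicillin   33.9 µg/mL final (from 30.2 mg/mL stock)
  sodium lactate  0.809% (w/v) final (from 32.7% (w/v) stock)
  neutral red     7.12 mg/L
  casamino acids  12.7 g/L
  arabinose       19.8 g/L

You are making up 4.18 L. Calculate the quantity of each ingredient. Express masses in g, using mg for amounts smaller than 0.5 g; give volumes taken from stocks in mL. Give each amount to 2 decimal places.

IPTG 83.60 mL; ampicillin 2.63 mL; carbenicillin 4.69 mL; sodium lactate 103.41 mL; neutral red 29.76 mg; casamino acids 53.09 g; arabinose 82.76 g

Working volume: 4.18 L.
IPTG: dilute stock: 0.93 mM × 4180 mL ÷ 46.5 mM = 83.60 mL
ampicillin: C1V1 = C2V2 → 35.1 µg/mL × 4180 mL ÷ 55800 µg/mL = 2.63 mL
carbenicillin: dilute stock: 33.9 µg/mL × 4180 mL ÷ 30200 µg/mL = 4.69 mL
sodium lactate: V = C2·V2/C1 = 0.809% ÷ 32.7% × 4180 mL = 103.41 mL
neutral red: 7.12 mg/L × 4.18 L = 29.76 mg
casamino acids: 12.7 g/L × 4.18 L = 53.09 g
arabinose: 19.8 g/L × 4.18 L = 82.76 g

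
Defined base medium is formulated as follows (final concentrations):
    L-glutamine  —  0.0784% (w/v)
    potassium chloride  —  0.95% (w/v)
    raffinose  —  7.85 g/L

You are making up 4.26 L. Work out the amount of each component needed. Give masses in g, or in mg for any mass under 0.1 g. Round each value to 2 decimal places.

L-glutamine 3.34 g; potassium chloride 40.47 g; raffinose 33.44 g

Working volume: 4.26 L.
L-glutamine: 0.0784 g per 100 mL × 4260 mL ÷ 100 = 3.34 g
potassium chloride: 0.95% w/v = 9.5 g/L → 9.5 × 4.26 L = 40.47 g
raffinose: 7.85 g/L × 4.26 L = 33.44 g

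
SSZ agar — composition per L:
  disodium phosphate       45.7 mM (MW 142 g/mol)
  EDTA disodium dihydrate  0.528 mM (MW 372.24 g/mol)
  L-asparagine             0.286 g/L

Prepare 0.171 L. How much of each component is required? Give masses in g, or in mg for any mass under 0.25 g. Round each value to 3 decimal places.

Scale factor relative to 1 L: 0.171.
disodium phosphate: 45.7 mmol/L × 142 g/mol × 0.171 L ÷ 1000 = 1.110 g
EDTA disodium dihydrate: 0.528 mmol/L × 372.24 mg/mmol × 0.171 L = 33.609 mg
L-asparagine: 0.286 g/L × 0.171 L = 0.048906 g = 48.906 mg

disodium phosphate 1.110 g; EDTA disodium dihydrate 33.609 mg; L-asparagine 48.906 mg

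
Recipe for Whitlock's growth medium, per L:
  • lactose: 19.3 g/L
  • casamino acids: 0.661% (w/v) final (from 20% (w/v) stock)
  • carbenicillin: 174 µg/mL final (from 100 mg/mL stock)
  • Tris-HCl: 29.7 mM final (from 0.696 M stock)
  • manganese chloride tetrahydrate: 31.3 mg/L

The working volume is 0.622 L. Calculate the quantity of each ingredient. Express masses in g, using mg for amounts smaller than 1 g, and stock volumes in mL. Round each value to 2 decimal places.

Scale factor relative to 1 L: 0.622.
lactose: 19.3 g/L × 0.622 L = 12.00 g
casamino acids: V = C2·V2/C1 = 0.661% ÷ 20% × 622 mL = 20.56 mL
carbenicillin: V = C2·V2/C1 = 174 µg/mL × 622 mL ÷ 100000 µg/mL = 1.08 mL
Tris-HCl: C1V1 = C2V2 → 29.7 mM × 622 mL ÷ 696 mM = 26.54 mL
manganese chloride tetrahydrate: 31.3 mg/L × 0.622 L = 19.47 mg

lactose 12.00 g; casamino acids 20.56 mL; carbenicillin 1.08 mL; Tris-HCl 26.54 mL; manganese chloride tetrahydrate 19.47 mg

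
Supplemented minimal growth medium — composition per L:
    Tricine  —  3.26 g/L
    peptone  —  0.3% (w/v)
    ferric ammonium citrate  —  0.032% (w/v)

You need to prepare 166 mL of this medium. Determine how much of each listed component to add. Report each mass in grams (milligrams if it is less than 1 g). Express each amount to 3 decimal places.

Target volume = 166 mL = 0.166 L.
Tricine: 3.26 g/L × 0.166 L = 0.54116 g = 541.160 mg
peptone: 0.3 g per 100 mL × 166 mL ÷ 100 = 0.498 g = 498.000 mg
ferric ammonium citrate: 0.032% w/v = 0.32 g/L → 0.32 × 0.166 L = 0.05312 g = 53.120 mg

Tricine 541.160 mg; peptone 498.000 mg; ferric ammonium citrate 53.120 mg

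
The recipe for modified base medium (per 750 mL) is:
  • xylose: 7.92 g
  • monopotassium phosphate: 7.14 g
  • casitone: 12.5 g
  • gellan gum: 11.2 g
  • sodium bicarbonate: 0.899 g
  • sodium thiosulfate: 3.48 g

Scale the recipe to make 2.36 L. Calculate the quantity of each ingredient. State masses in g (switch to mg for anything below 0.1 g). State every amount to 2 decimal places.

xylose 24.92 g; monopotassium phosphate 22.47 g; casitone 39.33 g; gellan gum 35.24 g; sodium bicarbonate 2.83 g; sodium thiosulfate 10.95 g

Ratio of target to recipe volume: 2360 / 750 = 3.14667.
xylose: 7.92 g × (2360 mL / 750 mL) = 24.92 g
monopotassium phosphate: 7.14 g × (2360 mL / 750 mL) = 22.47 g
casitone: 12.5 g × (2360 mL / 750 mL) = 39.33 g
gellan gum: 11.2 g × (2360 mL / 750 mL) = 35.24 g
sodium bicarbonate: 0.899 g × (2360 mL / 750 mL) = 2.83 g
sodium thiosulfate: 3.48 g × (2360 mL / 750 mL) = 10.95 g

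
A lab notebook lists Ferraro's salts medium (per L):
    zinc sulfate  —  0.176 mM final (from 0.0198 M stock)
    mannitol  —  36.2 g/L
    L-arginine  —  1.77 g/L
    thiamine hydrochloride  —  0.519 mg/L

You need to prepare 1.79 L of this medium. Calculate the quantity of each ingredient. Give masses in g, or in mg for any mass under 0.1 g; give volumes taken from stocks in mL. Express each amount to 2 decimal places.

zinc sulfate 15.91 mL; mannitol 64.80 g; L-arginine 3.17 g; thiamine hydrochloride 0.93 mg

Working volume: 1.79 L.
zinc sulfate: V = C2·V2/C1 = 0.176 mM × 1790 mL ÷ 19.8 mM = 15.91 mL
mannitol: 36.2 g/L × 1.79 L = 64.80 g
L-arginine: 1.77 g/L × 1.79 L = 3.17 g
thiamine hydrochloride: 0.519 mg/L × 1.79 L = 0.93 mg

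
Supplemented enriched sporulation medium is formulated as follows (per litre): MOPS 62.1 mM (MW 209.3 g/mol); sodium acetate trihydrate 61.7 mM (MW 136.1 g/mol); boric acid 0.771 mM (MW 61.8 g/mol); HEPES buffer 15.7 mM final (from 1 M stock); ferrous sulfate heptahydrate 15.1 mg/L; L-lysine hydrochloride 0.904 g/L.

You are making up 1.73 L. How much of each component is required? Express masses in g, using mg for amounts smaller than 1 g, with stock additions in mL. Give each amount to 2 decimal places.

MOPS 22.49 g; sodium acetate trihydrate 14.53 g; boric acid 82.43 mg; HEPES buffer 27.16 mL; ferrous sulfate heptahydrate 26.12 mg; L-lysine hydrochloride 1.56 g

Scale factor relative to 1 L: 1.73.
MOPS: 62.1 mmol/L × 209.3 g/mol × 1.73 L ÷ 1000 = 22.49 g
sodium acetate trihydrate: 61.7 mmol/L × 136.1 g/mol × 1.73 L ÷ 1000 = 14.53 g
boric acid: 0.771 mmol/L × 61.8 mg/mmol × 1.73 L = 82.43 mg
HEPES buffer: dilute stock: 15.7 mM × 1730 mL ÷ 1000 mM = 27.16 mL
ferrous sulfate heptahydrate: 15.1 mg/L × 1.73 L = 26.12 mg
L-lysine hydrochloride: 0.904 g/L × 1.73 L = 1.56 g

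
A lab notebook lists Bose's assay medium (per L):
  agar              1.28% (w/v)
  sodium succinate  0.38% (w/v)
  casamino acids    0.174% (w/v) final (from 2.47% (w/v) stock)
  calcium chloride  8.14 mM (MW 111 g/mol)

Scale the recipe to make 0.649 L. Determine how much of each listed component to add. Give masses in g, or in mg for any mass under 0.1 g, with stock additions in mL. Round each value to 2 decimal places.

Working volume: 0.649 L.
agar: 1.28 g per 100 mL × 649 mL ÷ 100 = 8.31 g
sodium succinate: 0.38% w/v = 3.8 g/L → 3.8 × 0.649 L = 2.47 g
casamino acids: V = C2·V2/C1 = 0.174% ÷ 2.47% × 649 mL = 45.72 mL
calcium chloride: 8.14 mmol/L × 111 g/mol × 0.649 L ÷ 1000 = 0.59 g

agar 8.31 g; sodium succinate 2.47 g; casamino acids 45.72 mL; calcium chloride 0.59 g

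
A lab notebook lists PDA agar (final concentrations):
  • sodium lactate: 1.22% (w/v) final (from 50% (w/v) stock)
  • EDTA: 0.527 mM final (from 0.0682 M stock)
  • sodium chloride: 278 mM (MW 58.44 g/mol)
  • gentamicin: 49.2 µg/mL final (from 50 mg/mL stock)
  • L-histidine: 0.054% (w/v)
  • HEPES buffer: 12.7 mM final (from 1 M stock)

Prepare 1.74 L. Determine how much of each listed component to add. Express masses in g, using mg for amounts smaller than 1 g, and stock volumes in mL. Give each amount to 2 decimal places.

Working volume: 1.74 L.
sodium lactate: V = C2·V2/C1 = 1.22% ÷ 50% × 1740 mL = 42.46 mL
EDTA: dilute stock: 0.527 mM × 1740 mL ÷ 68.2 mM = 13.45 mL
sodium chloride: 278 mmol/L × 58.44 g/mol × 1.74 L ÷ 1000 = 28.27 g
gentamicin: dilute stock: 49.2 µg/mL × 1740 mL ÷ 50000 µg/mL = 1.71 mL
L-histidine: 0.054 g per 100 mL × 1740 mL ÷ 100 = 0.9396 g = 939.60 mg
HEPES buffer: C1V1 = C2V2 → 12.7 mM × 1740 mL ÷ 1000 mM = 22.10 mL

sodium lactate 42.46 mL; EDTA 13.45 mL; sodium chloride 28.27 g; gentamicin 1.71 mL; L-histidine 939.60 mg; HEPES buffer 22.10 mL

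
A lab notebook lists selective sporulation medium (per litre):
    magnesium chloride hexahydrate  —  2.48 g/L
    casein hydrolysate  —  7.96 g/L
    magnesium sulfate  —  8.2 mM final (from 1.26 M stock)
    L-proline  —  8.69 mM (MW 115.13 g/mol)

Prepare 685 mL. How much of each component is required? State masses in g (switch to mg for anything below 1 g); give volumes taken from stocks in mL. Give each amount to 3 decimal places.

magnesium chloride hexahydrate 1.699 g; casein hydrolysate 5.453 g; magnesium sulfate 4.458 mL; L-proline 685.329 mg

Target volume = 685 mL = 0.685 L.
magnesium chloride hexahydrate: 2.48 g/L × 0.685 L = 1.699 g
casein hydrolysate: 7.96 g/L × 0.685 L = 5.453 g
magnesium sulfate: dilute stock: 8.2 mM × 685 mL ÷ 1260 mM = 4.458 mL
L-proline: 8.69 mmol/L × 115.13 mg/mmol × 0.685 L = 685.329 mg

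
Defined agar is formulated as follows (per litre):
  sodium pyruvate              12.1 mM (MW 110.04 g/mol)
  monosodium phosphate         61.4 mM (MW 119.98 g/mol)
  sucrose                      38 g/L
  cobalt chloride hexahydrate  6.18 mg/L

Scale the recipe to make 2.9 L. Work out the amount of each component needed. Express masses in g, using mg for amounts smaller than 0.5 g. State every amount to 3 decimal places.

sodium pyruvate 3.861 g; monosodium phosphate 21.364 g; sucrose 110.200 g; cobalt chloride hexahydrate 17.922 mg

Scale factor relative to 1 L: 2.9.
sodium pyruvate: 12.1 mmol/L × 110.04 g/mol × 2.9 L ÷ 1000 = 3.861 g
monosodium phosphate: 61.4 mmol/L × 119.98 g/mol × 2.9 L ÷ 1000 = 21.364 g
sucrose: 38 g/L × 2.9 L = 110.200 g
cobalt chloride hexahydrate: 6.18 mg/L × 2.9 L = 17.922 mg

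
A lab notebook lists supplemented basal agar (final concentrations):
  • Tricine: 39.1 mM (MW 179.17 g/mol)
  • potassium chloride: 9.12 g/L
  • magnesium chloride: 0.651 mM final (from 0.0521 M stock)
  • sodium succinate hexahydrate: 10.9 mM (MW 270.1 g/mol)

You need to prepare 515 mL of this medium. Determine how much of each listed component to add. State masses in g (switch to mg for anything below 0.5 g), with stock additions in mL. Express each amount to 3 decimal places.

Scale factor relative to 1 L: 0.515.
Tricine: 39.1 mmol/L × 179.17 g/mol × 0.515 L ÷ 1000 = 3.608 g
potassium chloride: 9.12 g/L × 0.515 L = 4.697 g
magnesium chloride: V = C2·V2/C1 = 0.651 mM × 515 mL ÷ 52.1 mM = 6.435 mL
sodium succinate hexahydrate: 10.9 mmol/L × 270.1 g/mol × 0.515 L ÷ 1000 = 1.516 g

Tricine 3.608 g; potassium chloride 4.697 g; magnesium chloride 6.435 mL; sodium succinate hexahydrate 1.516 g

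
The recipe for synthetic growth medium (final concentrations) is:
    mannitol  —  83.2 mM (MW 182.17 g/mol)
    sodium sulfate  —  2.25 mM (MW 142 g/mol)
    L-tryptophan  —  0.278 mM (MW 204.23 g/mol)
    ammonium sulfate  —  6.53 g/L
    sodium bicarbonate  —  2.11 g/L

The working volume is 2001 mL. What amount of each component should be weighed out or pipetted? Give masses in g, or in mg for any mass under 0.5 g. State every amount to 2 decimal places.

mannitol 30.33 g; sodium sulfate 0.64 g; L-tryptophan 113.61 mg; ammonium sulfate 13.07 g; sodium bicarbonate 4.22 g

Scale factor relative to 1 L: 2.001.
mannitol: 83.2 mmol/L × 182.17 g/mol × 2.001 L ÷ 1000 = 30.33 g
sodium sulfate: 2.25 mmol/L × 142 g/mol × 2.001 L ÷ 1000 = 0.64 g
L-tryptophan: 0.278 mmol/L × 204.23 mg/mmol × 2.001 L = 113.61 mg
ammonium sulfate: 6.53 g/L × 2.001 L = 13.07 g
sodium bicarbonate: 2.11 g/L × 2.001 L = 4.22 g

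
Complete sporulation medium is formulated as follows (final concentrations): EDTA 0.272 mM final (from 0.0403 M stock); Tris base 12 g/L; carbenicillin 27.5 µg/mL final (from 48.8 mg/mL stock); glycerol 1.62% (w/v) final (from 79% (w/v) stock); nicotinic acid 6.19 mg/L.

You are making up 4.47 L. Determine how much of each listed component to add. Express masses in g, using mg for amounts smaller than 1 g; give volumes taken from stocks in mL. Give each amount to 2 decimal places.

Working volume: 4.47 L.
EDTA: C1V1 = C2V2 → 0.272 mM × 4470 mL ÷ 40.3 mM = 30.17 mL
Tris base: 12 g/L × 4.47 L = 53.64 g
carbenicillin: dilute stock: 27.5 µg/mL × 4470 mL ÷ 48800 µg/mL = 2.52 mL
glycerol: V = C2·V2/C1 = 1.62% ÷ 79% × 4470 mL = 91.66 mL
nicotinic acid: 6.19 mg/L × 4.47 L = 27.67 mg

EDTA 30.17 mL; Tris base 53.64 g; carbenicillin 2.52 mL; glycerol 91.66 mL; nicotinic acid 27.67 mg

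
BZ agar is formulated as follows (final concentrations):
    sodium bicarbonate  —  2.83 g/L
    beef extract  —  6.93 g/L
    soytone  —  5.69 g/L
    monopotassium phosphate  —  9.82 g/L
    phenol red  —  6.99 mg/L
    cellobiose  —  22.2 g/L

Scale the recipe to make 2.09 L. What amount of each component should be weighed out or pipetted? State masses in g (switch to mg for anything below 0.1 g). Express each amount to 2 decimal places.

sodium bicarbonate 5.91 g; beef extract 14.48 g; soytone 11.89 g; monopotassium phosphate 20.52 g; phenol red 14.61 mg; cellobiose 46.40 g

Scale factor relative to 1 L: 2.09.
sodium bicarbonate: 2.83 g/L × 2.09 L = 5.91 g
beef extract: 6.93 g/L × 2.09 L = 14.48 g
soytone: 5.69 g/L × 2.09 L = 11.89 g
monopotassium phosphate: 9.82 g/L × 2.09 L = 20.52 g
phenol red: 6.99 mg/L × 2.09 L = 14.61 mg
cellobiose: 22.2 g/L × 2.09 L = 46.40 g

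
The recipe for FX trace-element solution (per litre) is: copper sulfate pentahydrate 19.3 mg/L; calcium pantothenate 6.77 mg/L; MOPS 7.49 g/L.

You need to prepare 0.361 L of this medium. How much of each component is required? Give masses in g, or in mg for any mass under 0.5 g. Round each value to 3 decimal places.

Working volume: 0.361 L.
copper sulfate pentahydrate: 19.3 mg/L × 0.361 L = 6.967 mg
calcium pantothenate: 6.77 mg/L × 0.361 L = 2.444 mg
MOPS: 7.49 g/L × 0.361 L = 2.704 g

copper sulfate pentahydrate 6.967 mg; calcium pantothenate 2.444 mg; MOPS 2.704 g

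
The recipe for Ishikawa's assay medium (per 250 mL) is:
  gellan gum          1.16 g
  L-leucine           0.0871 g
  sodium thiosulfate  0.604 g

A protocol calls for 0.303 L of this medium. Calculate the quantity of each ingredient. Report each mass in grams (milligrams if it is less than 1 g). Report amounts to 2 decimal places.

Scale factor = 303 mL / 250 mL = 1.212.
gellan gum: 1.16 g × (303 mL / 250 mL) = 1.41 g
L-leucine: 0.0871 g × (303 mL / 250 mL) = 0.105565 g = 105.57 mg
sodium thiosulfate: 0.604 g × (303 mL / 250 mL) = 0.732048 g = 732.05 mg

gellan gum 1.41 g; L-leucine 105.57 mg; sodium thiosulfate 732.05 mg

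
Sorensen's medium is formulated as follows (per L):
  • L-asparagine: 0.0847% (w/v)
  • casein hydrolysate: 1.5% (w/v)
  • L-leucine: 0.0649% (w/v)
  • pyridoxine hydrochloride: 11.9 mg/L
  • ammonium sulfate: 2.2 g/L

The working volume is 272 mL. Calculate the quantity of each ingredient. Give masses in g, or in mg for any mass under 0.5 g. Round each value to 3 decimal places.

L-asparagine 230.384 mg; casein hydrolysate 4.080 g; L-leucine 176.528 mg; pyridoxine hydrochloride 3.237 mg; ammonium sulfate 0.598 g

Target volume = 272 mL = 0.272 L.
L-asparagine: 0.0847% w/v = 0.847 g/L → 0.847 × 0.272 L = 0.230384 g = 230.384 mg
casein hydrolysate: 1.5% w/v = 15 g/L → 15 × 0.272 L = 4.080 g
L-leucine: 0.0649% w/v = 0.649 g/L → 0.649 × 0.272 L = 0.176528 g = 176.528 mg
pyridoxine hydrochloride: 11.9 mg/L × 0.272 L = 3.237 mg
ammonium sulfate: 2.2 g/L × 0.272 L = 0.598 g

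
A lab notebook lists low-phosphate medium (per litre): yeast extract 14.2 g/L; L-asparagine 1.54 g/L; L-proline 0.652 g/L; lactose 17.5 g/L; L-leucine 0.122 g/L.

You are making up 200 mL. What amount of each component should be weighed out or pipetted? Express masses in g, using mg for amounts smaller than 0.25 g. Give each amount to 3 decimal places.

yeast extract 2.840 g; L-asparagine 0.308 g; L-proline 130.400 mg; lactose 3.500 g; L-leucine 24.400 mg

Target volume = 200 mL = 0.2 L.
yeast extract: 14.2 g/L × 0.2 L = 2.840 g
L-asparagine: 1.54 g/L × 0.2 L = 0.308 g
L-proline: 0.652 g/L × 0.2 L = 0.1304 g = 130.400 mg
lactose: 17.5 g/L × 0.2 L = 3.500 g
L-leucine: 0.122 g/L × 0.2 L = 0.0244 g = 24.400 mg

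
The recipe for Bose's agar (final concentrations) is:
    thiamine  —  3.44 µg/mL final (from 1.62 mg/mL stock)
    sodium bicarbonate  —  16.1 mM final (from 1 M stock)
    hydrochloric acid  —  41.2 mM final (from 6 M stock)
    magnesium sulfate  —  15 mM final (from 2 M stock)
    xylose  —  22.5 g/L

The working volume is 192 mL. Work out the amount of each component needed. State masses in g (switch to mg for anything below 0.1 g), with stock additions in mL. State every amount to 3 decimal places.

Scale factor relative to 1 L: 0.192.
thiamine: C1V1 = C2V2 → 3.44 µg/mL × 192 mL ÷ 1620 µg/mL = 0.408 mL
sodium bicarbonate: C1V1 = C2V2 → 16.1 mM × 192 mL ÷ 1000 mM = 3.091 mL
hydrochloric acid: V = C2·V2/C1 = 41.2 mM × 192 mL ÷ 6000 mM = 1.318 mL
magnesium sulfate: V = C2·V2/C1 = 15 mM × 192 mL ÷ 2000 mM = 1.440 mL
xylose: 22.5 g/L × 0.192 L = 4.320 g

thiamine 0.408 mL; sodium bicarbonate 3.091 mL; hydrochloric acid 1.318 mL; magnesium sulfate 1.440 mL; xylose 4.320 g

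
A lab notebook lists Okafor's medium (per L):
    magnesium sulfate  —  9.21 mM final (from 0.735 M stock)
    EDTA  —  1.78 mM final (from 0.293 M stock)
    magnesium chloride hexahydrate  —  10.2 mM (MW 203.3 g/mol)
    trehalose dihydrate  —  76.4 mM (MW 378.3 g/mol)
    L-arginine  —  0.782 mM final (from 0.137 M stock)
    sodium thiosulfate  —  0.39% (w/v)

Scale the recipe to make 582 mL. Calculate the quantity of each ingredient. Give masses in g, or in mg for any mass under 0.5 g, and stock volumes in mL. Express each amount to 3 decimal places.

Scale factor relative to 1 L: 0.582.
magnesium sulfate: C1V1 = C2V2 → 9.21 mM × 582 mL ÷ 735 mM = 7.293 mL
EDTA: V = C2·V2/C1 = 1.78 mM × 582 mL ÷ 293 mM = 3.536 mL
magnesium chloride hexahydrate: 10.2 mmol/L × 203.3 g/mol × 0.582 L ÷ 1000 = 1.207 g
trehalose dihydrate: 76.4 mmol/L × 378.3 g/mol × 0.582 L ÷ 1000 = 16.821 g
L-arginine: dilute stock: 0.782 mM × 582 mL ÷ 137 mM = 3.322 mL
sodium thiosulfate: 0.39% w/v = 3.9 g/L → 3.9 × 0.582 L = 2.270 g

magnesium sulfate 7.293 mL; EDTA 3.536 mL; magnesium chloride hexahydrate 1.207 g; trehalose dihydrate 16.821 g; L-arginine 3.322 mL; sodium thiosulfate 2.270 g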